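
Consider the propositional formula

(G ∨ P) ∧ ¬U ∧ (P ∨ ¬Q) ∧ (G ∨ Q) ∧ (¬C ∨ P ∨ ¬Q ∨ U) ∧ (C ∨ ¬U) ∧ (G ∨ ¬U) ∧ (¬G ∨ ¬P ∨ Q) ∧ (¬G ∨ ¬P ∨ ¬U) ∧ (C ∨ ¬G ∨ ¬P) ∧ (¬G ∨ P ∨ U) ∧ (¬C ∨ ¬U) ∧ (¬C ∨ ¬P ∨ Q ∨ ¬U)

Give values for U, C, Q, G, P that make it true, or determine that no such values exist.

Unit clause (¬U) forces U = False.
Set C = True.
Try Q = False:
  (G ∨ Q) forces G = True.
  (¬G ∨ ¬P ∨ Q) forces P = False.
  clause (¬G ∨ P ∨ U) is falsified — backtrack.
So Q = True.
  then (P ∨ ¬Q) forces P = True.
Set G = True.
All clauses satisfied.

U=F, C=T, Q=T, G=T, P=T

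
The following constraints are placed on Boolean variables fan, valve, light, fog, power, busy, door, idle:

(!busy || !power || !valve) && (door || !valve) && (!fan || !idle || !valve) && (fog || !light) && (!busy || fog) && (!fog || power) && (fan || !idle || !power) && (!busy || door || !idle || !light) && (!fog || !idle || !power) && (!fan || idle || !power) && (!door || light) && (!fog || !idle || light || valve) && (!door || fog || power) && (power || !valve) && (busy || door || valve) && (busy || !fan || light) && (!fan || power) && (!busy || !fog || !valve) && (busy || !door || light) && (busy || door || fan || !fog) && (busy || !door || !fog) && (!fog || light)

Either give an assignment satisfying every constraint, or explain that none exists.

Set fan = False.
Set valve = False.
Try light = False:
  (!door || light) forces door = False.
  (busy || door || valve) forces busy = True.
  (!busy || fog) forces fog = True.
  clause (!fog || light) is falsified — backtrack.
So light = True.
  then (fog || !light) forces fog = True.
  then (!fog || power) forces power = True.
  then (fan || !idle || !power) forces idle = False.
Set busy = True.
Set door = True.
All clauses satisfied.

fan=F, valve=F, light=T, fog=T, power=T, busy=T, door=T, idle=F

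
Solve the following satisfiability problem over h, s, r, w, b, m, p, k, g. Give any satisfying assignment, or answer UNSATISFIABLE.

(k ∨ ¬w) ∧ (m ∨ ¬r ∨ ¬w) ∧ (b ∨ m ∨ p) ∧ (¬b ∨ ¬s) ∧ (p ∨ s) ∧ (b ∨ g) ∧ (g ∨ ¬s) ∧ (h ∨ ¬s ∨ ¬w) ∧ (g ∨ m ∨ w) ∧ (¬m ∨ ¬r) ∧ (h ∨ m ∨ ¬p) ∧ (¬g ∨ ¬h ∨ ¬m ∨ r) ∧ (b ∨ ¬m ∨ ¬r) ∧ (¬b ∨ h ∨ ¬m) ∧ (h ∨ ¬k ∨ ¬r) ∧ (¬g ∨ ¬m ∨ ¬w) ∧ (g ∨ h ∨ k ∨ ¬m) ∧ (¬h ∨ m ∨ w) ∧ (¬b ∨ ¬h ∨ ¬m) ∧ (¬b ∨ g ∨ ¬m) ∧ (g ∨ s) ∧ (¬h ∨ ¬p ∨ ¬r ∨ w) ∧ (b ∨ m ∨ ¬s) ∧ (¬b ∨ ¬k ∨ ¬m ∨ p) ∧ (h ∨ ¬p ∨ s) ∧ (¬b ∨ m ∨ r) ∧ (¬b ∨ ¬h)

h: False; s: True; r: False; w: False; b: False; m: True; p: True; k: False; g: True

Set h = False.
Try s = False:
  (p ∨ s) forces p = True.
  clause (h ∨ ¬p ∨ s) is falsified — backtrack.
So s = True.
  then (¬b ∨ ¬s) forces b = False.
  then (b ∨ g) forces g = True.
  then (h ∨ ¬s ∨ ¬w) forces w = False.
  then (b ∨ m ∨ ¬s) forces m = True.
  then (¬m ∨ ¬r) forces r = False.
Set p = True.
Set k = False.
All clauses satisfied.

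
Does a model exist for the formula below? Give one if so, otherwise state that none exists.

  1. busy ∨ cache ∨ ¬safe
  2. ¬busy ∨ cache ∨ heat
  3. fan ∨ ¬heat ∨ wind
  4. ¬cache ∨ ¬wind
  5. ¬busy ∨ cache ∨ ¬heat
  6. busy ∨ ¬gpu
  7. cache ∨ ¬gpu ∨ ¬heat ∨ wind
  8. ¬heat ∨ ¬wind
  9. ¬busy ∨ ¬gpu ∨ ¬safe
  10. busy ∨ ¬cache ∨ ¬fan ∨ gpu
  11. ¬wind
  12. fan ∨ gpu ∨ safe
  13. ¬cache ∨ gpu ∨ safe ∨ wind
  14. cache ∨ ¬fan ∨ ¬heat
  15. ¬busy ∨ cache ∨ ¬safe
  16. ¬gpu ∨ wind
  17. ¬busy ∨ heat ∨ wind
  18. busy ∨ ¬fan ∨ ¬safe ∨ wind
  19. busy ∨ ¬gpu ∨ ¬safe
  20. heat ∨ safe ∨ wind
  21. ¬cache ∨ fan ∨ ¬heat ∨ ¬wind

Unit clause (¬wind) forces wind = False.
In (¬gpu ∨ wind) only ¬gpu is left, so gpu = False.
Set cache = True.
  then (¬cache ∨ gpu ∨ safe ∨ wind) forces safe = True.
Set busy = False.
  then (busy ∨ ¬cache ∨ ¬fan ∨ gpu) forces fan = False.
  then (fan ∨ ¬heat ∨ wind) forces heat = False.
All clauses satisfied.

cache=T; wind=F; safe=T; busy=F; fan=F; heat=F; gpu=F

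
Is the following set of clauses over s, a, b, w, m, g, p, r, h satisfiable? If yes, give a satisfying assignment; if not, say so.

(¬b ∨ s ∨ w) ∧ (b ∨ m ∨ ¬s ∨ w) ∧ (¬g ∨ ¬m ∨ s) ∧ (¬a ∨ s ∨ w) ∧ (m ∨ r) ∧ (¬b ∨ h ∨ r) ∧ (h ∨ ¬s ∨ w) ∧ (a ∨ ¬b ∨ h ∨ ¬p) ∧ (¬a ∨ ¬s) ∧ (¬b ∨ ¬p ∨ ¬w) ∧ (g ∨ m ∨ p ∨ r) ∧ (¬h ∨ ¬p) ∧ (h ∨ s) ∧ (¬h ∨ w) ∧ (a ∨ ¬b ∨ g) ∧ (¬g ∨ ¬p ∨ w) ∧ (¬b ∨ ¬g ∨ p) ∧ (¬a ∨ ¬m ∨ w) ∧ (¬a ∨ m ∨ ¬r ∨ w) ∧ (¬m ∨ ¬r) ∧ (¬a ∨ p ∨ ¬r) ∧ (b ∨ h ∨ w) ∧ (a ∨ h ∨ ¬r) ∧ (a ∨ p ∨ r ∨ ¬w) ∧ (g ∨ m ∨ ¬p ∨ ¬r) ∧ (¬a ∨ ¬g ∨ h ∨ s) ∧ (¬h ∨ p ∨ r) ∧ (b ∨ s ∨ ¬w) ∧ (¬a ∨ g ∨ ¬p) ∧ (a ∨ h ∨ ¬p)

s=T, a=F, b=F, w=T, m=F, g=T, p=F, r=T, h=T

Set s = True.
  then (¬a ∨ ¬s) forces a = False.
Try b = True:
  (a ∨ ¬b ∨ g) forces g = True.
  (¬b ∨ ¬g ∨ p) forces p = True.
  (a ∨ ¬b ∨ h ∨ ¬p) forces h = True.
  clause (¬h ∨ ¬p) is falsified — backtrack.
So b = False.
Set w = True.
Try m = True:
  (¬m ∨ ¬r) forces r = False.
  (a ∨ p ∨ r ∨ ¬w) forces p = True.
  (¬h ∨ ¬p) forces h = False.
  clause (a ∨ h ∨ ¬p) is falsified — backtrack.
So m = False.
  then (m ∨ r) forces r = True.
  then (a ∨ h ∨ ¬r) forces h = True.
  then (¬h ∨ ¬p) forces p = False.
Set g = True.
All clauses satisfied.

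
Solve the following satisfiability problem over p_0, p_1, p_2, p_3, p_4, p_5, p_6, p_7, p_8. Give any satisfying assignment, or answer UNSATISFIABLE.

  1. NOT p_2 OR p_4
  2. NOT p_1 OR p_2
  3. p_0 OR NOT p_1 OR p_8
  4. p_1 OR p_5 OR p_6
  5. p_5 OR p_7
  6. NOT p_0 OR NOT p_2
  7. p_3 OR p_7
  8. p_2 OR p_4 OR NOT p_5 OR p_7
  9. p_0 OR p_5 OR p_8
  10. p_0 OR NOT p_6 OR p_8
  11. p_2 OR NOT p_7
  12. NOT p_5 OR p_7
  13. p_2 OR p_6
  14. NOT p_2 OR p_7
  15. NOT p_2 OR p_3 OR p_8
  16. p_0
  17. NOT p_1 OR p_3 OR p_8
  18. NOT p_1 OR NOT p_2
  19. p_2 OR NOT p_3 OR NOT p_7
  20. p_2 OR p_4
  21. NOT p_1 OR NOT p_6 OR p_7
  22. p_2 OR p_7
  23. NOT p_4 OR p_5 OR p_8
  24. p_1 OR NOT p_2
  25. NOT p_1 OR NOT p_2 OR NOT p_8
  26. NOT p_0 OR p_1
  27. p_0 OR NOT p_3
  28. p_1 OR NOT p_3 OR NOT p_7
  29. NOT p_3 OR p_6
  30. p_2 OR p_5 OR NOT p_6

UNSATISFIABLE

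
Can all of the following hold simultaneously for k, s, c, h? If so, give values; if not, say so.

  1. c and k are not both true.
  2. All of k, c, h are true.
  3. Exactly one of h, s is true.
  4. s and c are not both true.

Unsatisfiable

Case k = True:
  (1) with k=T forces c = False.
  Constraint (2) is violated (c=F) — contradiction.
Case k = False:
  Constraint (2) is violated (k=F) — contradiction.
Both cases fail — unsatisfiable.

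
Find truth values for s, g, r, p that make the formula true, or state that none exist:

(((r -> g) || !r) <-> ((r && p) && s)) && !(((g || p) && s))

s=T; g=F; r=T; p=F

  ((r -> g) || !r) <-> ((r && p) && s) = True
    (r -> g) || !r = False
      r -> g = False
      !r = False
    (r && p) && s = False
      r && p = False
  !(((g || p) && s)) = True
    (g || p) && s = False
      g || p = False
Both conjuncts True, so the formula holds.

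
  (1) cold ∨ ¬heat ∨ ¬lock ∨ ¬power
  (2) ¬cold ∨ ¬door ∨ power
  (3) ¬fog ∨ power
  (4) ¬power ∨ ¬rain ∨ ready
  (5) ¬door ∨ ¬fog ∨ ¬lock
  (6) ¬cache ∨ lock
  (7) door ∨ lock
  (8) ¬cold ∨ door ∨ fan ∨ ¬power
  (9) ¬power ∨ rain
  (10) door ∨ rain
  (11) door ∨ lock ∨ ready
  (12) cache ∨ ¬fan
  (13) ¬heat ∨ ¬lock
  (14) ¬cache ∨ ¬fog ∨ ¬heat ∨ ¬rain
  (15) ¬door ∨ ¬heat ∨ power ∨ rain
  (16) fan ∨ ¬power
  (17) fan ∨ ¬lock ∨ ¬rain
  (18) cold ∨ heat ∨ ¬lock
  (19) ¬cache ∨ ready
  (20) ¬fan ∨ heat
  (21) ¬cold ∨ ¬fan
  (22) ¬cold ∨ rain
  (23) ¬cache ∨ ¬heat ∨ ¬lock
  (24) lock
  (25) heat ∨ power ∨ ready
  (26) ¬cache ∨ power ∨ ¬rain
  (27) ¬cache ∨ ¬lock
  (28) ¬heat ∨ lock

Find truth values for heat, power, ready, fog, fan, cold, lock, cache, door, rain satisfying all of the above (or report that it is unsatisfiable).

Case lock = True:
  (¬heat ∨ ¬lock) forces heat = False.
  (cold ∨ heat ∨ ¬lock) forces cold = True.
  (¬fan ∨ heat) forces fan = False.
  (fan ∨ ¬power) forces power = False.
  (¬cold ∨ ¬door ∨ power) forces door = False.
  (¬fog ∨ power) forces fog = False.
  (door ∨ rain) forces rain = True.
  Clause (fan ∨ ¬lock ∨ ¬rain) is falsified — contradiction.
Case lock = False:
  Clause (lock) is falsified — contradiction.
Both cases fail, so the formula is unsatisfiable.

Unsatisfiable — no assignment works.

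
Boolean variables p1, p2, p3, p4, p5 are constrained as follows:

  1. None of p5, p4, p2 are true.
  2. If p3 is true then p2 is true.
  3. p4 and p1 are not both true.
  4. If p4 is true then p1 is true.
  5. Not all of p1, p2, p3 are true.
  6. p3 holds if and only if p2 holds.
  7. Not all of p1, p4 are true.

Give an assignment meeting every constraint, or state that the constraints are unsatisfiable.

p1=T, p2=F, p3=F, p4=F, p5=F

  (1) {p5, p4, p2}: 0 true — none ✓
  (2) p3=F ⇒ p2: vacuous ✓
  (3) p4=F, p1=T — not both ✓
  (4) p4=F ⇒ p1: vacuous ✓
  (5) {p1, p2, p3}: 1/3 true — not all ✓
  (6) p3=F, p2=F — same ✓
  (7) {p1, p4}: 1/2 true — not all ✓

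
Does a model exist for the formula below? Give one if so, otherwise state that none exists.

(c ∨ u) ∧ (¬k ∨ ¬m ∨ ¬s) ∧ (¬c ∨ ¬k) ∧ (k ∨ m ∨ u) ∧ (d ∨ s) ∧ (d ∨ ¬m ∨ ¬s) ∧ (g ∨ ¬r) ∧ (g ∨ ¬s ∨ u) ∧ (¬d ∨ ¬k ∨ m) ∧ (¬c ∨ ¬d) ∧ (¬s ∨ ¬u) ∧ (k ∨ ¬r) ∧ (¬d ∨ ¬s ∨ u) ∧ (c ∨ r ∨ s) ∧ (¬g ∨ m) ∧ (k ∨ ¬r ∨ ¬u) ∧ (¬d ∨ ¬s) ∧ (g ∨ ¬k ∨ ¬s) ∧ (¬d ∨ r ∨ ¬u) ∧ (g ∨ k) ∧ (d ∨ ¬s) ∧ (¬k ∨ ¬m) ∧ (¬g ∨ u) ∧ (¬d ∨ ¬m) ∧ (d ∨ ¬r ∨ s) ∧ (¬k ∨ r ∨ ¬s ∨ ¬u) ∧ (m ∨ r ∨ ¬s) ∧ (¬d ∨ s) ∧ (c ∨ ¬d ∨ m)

Unsatisfiable — no assignment works.

Case d = True:
  (¬c ∨ ¬d) forces c = False.
  (c ∨ u) forces u = True.
  (¬s ∨ ¬u) forces s = False.
  Clause (¬d ∨ s) is falsified — contradiction.
Case d = False:
  (d ∨ s) forces s = True.
  Clause (d ∨ ¬s) is falsified — contradiction.
Both cases fail, so the formula is unsatisfiable.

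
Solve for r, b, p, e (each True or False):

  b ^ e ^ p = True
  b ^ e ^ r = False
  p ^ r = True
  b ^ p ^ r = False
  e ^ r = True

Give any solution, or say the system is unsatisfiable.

r: False, b: True, p: True, e: True

b ^ e ^ p = T ^ T ^ T = True ✓
b ^ e ^ r = T ^ T ^ F = False ✓
p ^ r = T ^ F = True ✓
b ^ p ^ r = T ^ T ^ F = False ✓
e ^ r = T ^ F = True ✓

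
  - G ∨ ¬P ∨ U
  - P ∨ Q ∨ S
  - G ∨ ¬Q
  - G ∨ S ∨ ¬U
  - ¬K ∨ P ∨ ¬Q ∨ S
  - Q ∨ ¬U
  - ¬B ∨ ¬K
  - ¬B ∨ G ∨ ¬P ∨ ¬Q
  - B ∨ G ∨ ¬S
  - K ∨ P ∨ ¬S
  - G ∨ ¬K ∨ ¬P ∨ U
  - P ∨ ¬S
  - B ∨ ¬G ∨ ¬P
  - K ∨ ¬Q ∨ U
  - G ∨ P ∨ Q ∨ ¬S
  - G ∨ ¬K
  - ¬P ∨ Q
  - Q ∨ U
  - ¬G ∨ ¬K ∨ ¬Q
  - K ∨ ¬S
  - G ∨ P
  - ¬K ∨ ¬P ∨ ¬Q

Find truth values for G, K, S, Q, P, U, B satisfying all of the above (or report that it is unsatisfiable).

G: True, K: False, S: False, Q: True, P: True, U: True, B: True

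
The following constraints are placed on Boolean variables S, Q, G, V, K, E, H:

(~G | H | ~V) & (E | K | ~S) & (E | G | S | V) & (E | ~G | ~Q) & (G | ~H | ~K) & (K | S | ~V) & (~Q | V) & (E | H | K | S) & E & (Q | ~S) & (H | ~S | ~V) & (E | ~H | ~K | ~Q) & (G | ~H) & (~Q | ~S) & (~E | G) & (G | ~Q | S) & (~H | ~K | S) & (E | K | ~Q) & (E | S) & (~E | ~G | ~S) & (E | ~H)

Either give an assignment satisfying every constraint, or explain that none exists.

S = False, Q = False, G = True, V = False, K = False, E = True, H = True

Unit clause (E) forces E = True.
In (~E | G) only G is left, so G = True.
In (~E | ~G | ~S) only ~S is left, so S = False.
Try Q = True:
  (~Q | V) forces V = True.
  (~G | H | ~V) forces H = True.
  (K | S | ~V) forces K = True.
  clause (~H | ~K | S) is falsified — backtrack.
So Q = False.
Try V = True:
  (~G | H | ~V) forces H = True.
  (K | S | ~V) forces K = True.
  clause (~H | ~K | S) is falsified — backtrack.
So V = False.
Set K = False.
Set H = True.
All clauses satisfied.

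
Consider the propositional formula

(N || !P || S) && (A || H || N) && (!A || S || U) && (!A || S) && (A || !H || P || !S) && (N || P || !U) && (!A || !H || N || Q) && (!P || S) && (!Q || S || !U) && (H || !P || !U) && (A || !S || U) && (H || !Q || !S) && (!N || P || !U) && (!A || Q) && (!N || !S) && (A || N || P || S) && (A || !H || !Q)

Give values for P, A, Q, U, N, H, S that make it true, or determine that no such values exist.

Set P = False.
Set A = False.
Set Q = False.
Set U = False.
  then (A || !S || U) forces S = False.
  then (A || N || P || S) forces N = True.
Set H = True.
All clauses satisfied.

P: False, A: False, Q: False, U: False, N: True, H: True, S: False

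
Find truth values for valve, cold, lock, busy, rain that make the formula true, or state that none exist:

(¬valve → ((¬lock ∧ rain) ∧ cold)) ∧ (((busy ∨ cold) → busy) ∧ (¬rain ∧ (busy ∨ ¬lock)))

valve=T; cold=F; lock=F; busy=F; rain=F

  ¬valve → ((¬lock ∧ rain) ∧ cold) = True
    ¬valve = False
    (¬lock ∧ rain) ∧ cold = False
      ¬lock ∧ rain = False
        ¬lock = True
  ((busy ∨ cold) → busy) ∧ (¬rain ∧ (busy ∨ ¬lock)) = True
    (busy ∨ cold) → busy = True
      busy ∨ cold = False
    ¬rain ∧ (busy ∨ ¬lock) = True
      ¬rain = True
      busy ∨ ¬lock = True
        ¬lock = True
Both conjuncts True, so the formula holds.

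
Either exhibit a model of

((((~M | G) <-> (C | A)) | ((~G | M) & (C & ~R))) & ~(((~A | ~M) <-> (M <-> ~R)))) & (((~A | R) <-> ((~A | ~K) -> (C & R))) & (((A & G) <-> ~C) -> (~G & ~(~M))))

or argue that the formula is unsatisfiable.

K=F; A=T; M=T; G=F; C=T; R=F

  (((~M | G) <-> (C | A)) | ((~G | M) & (C & ~R))) & ~(((~A | ~M) <-> (M <-> ~R))) = True
    ((~M | G) <-> (C | A)) | ((~G | M) & (C & ~R)) = True
      (~M | G) <-> (C | A) = False
        ~M | G = False
          ~M = False
        C | A = True
      (~G | M) & (C & ~R) = True
        ~G | M = True
          ~G = True
        C & ~R = True
          ~R = True
    ~(((~A | ~M) <-> (M <-> ~R))) = True
      (~A | ~M) <-> (M <-> ~R) = False
        ~A | ~M = False
          ~A = False
          ~M = False
        M <-> ~R = True
          ~R = True
  ((~A | R) <-> ((~A | ~K) -> (C & R))) & (((A & G) <-> ~C) -> (~G & ~(~M))) = True
    (~A | R) <-> ((~A | ~K) -> (C & R)) = True
      ~A | R = False
        ~A = False
      (~A | ~K) -> (C & R) = False
        ~A | ~K = True
          ~A = False
          ~K = True
        C & R = False
    ((A & G) <-> ~C) -> (~G & ~(~M)) = True
      (A & G) <-> ~C = True
        A & G = False
        ~C = False
      ~G & ~(~M) = True
        ~G = True
        ~(~M) = True
          ~M = False
Both conjuncts True, so the formula holds.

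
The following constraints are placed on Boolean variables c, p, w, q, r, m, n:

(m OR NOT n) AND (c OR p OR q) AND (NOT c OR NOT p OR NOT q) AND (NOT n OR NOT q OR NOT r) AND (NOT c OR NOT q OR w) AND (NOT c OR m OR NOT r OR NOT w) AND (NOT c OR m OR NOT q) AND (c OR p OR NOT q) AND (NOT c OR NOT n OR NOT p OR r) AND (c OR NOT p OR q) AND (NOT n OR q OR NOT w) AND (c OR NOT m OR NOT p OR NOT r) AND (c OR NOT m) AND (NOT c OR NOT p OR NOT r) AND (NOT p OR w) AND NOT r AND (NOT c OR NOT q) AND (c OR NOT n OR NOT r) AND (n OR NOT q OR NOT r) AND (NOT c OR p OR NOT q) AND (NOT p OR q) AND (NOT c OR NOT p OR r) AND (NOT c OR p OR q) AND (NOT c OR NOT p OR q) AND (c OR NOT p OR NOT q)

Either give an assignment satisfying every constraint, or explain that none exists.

The formula is unsatisfiable.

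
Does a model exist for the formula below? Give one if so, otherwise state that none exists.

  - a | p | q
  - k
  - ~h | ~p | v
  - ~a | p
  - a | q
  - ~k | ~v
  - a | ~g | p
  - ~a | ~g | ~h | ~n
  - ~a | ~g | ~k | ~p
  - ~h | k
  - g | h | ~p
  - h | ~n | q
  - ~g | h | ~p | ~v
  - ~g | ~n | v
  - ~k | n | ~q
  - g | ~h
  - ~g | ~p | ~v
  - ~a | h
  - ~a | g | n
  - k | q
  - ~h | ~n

Unit clause (k) forces k = True.
In (~k | ~v) only ~v is left, so v = False.
Set p = False.
  then (~a | p) forces a = False.
  then (a | q) forces q = True.
  then (a | ~g | p) forces g = False.
  then (~k | n | ~q) forces n = True.
  then (g | ~h) forces h = False.
All clauses satisfied.

p: False, g: False, v: False, k: True, q: True, n: True, a: False, h: False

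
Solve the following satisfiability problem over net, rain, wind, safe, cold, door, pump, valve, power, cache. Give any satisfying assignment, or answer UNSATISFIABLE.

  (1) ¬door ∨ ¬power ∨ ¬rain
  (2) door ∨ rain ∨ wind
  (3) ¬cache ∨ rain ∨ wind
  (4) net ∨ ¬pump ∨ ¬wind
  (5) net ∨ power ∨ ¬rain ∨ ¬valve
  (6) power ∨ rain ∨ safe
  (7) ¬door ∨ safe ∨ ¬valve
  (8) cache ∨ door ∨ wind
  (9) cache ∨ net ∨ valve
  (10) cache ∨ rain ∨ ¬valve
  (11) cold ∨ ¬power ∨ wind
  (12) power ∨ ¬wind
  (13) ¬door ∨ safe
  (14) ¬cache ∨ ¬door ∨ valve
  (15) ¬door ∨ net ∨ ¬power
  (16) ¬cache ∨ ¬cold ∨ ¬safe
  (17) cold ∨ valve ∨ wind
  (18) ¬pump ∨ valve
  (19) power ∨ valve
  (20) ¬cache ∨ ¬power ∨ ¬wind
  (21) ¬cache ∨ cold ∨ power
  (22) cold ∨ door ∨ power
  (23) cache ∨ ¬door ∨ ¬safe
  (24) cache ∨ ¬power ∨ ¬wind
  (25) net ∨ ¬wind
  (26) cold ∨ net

Set net = False.
  then (net ∨ ¬wind) forces wind = False.
  then (cold ∨ net) forces cold = True.
Try rain = False:
  (door ∨ rain ∨ wind) forces door = True.
  (¬cache ∨ rain ∨ wind) forces cache = False.
  (cache ∨ net ∨ valve) forces valve = True.
  clause (cache ∨ rain ∨ ¬valve) is falsified — backtrack.
So rain = True.
Set safe = False.
  then (¬door ∨ safe) forces door = False.
  then (cache ∨ door ∨ wind) forces cache = True.
Set pump = False.
Set valve = True.
  then (net ∨ power ∨ ¬rain ∨ ¬valve) forces power = True.
All clauses satisfied.

net = False, rain = True, wind = False, safe = False, cold = True, door = False, pump = False, valve = True, power = True, cache = True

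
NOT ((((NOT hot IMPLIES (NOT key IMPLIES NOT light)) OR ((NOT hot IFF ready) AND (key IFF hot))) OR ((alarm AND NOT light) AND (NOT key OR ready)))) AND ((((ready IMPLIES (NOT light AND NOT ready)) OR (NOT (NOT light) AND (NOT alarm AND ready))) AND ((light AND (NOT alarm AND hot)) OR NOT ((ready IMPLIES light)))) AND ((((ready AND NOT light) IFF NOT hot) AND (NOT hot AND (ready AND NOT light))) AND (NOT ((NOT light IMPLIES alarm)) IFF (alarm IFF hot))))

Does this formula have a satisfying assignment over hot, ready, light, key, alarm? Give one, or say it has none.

Case light = True: the conjunct NOT light is False.
Case light = False: the conjunct NOT ((((NOT hot IMPLIES (NOT key IMPLIES NOT light)) OR ((NOT hot IFF ready) AND (key IFF hot))) OR ((alarm AND NOT light) AND (NOT key OR ready)))) becomes NOT ((True OR (alarm AND (NOT key OR ready)))) = False.
Both cases fail — unsatisfiable.

Unsatisfiable — no assignment works.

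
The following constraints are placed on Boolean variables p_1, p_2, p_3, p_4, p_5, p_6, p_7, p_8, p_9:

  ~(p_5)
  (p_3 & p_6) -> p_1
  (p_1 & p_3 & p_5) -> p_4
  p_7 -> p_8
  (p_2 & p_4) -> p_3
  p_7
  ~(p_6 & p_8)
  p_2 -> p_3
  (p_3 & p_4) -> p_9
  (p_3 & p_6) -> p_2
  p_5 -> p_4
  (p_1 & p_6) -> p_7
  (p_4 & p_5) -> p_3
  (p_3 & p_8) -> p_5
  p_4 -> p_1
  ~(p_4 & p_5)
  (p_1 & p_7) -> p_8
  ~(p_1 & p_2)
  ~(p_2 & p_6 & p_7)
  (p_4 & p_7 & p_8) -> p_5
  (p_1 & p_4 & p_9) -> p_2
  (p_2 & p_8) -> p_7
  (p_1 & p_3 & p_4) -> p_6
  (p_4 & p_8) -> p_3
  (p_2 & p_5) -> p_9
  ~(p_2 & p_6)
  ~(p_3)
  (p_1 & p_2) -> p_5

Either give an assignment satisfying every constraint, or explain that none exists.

p_1=T; p_2=F; p_3=F; p_4=F; p_5=F; p_6=F; p_7=T; p_8=T; p_9=F

Unit clause (p_7) forces p_7 = True.
In (~p_7 | p_8) only p_8 is left, so p_8 = True.
In (~p_6 | ~p_8) only ~p_6 is left, so p_6 = False.
Unit clause (~p_3) forces p_3 = False.
In (~p_2 | p_3) only ~p_2 is left, so p_2 = False.
Unit clause (~p_5) forces p_5 = False.
In (~p_4 | p_5 | ~p_7 | ~p_8) only ~p_4 is left, so p_4 = False.
Set p_1 = True.
Set p_9 = False.
All clauses satisfied.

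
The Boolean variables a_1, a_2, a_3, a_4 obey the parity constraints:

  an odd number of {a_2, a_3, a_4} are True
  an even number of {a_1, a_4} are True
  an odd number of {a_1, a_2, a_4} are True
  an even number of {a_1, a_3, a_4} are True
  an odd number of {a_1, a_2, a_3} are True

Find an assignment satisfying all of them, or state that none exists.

a_1 = False; a_2 = True; a_3 = False; a_4 = False

{a_2, a_3, a_4}: 1 true → odd ✓
{a_1, a_4}: 0 true → even ✓
{a_1, a_2, a_4}: 1 true → odd ✓
{a_1, a_3, a_4}: 0 true → even ✓
{a_1, a_2, a_3}: 1 true → odd ✓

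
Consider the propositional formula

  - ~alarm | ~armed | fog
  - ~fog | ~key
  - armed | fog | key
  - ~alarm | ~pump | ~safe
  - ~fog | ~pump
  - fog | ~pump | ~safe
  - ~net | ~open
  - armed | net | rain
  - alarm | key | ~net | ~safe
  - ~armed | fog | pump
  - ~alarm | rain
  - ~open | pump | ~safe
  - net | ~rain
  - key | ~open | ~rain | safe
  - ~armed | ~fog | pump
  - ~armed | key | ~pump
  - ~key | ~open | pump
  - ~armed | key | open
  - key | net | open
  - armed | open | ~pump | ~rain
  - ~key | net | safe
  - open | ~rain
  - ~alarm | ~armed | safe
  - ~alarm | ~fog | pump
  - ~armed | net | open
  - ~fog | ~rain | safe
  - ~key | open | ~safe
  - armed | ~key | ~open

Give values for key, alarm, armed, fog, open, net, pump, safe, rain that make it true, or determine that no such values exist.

Set key = True.
  then (~fog | ~key) forces fog = False.
Set alarm = False.
Set armed = False.
  then (armed | ~key | ~open) forces open = False.
  then (open | ~rain) forces rain = False.
  then (~key | open | ~safe) forces safe = False.
  then (armed | net | rain) forces net = True.
Set pump = True.
All clauses satisfied.

key=T, alarm=F, armed=F, fog=F, open=F, net=T, pump=T, safe=F, rain=F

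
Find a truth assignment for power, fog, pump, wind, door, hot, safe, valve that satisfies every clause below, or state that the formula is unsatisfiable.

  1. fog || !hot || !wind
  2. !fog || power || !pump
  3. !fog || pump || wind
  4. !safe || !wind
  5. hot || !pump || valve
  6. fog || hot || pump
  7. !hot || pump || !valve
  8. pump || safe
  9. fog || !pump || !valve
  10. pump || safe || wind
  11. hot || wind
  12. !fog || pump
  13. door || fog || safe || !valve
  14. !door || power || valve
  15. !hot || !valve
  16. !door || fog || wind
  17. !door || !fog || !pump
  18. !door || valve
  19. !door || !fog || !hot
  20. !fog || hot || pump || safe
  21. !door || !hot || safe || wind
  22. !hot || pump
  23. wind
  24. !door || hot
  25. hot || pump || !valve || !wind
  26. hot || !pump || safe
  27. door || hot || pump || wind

power=T, fog=T, pump=T, wind=T, door=F, hot=T, safe=F, valve=F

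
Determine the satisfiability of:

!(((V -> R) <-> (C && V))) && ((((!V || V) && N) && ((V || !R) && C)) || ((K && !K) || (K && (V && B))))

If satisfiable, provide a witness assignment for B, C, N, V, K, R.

B=T, C=F, N=T, V=T, K=T, R=T

  !(((V -> R) <-> (C && V))) = True
    (V -> R) <-> (C && V) = False
      V -> R = True
      C && V = False
  (((!V || V) && N) && ((V || !R) && C)) || ((K && !K) || (K && (V && B))) = True
    ((!V || V) && N) && ((V || !R) && C) = False
      (!V || V) && N = True
        !V || V = True
          !V = False
      (V || !R) && C = False
        V || !R = True
          !R = False
    (K && !K) || (K && (V && B)) = True
      K && !K = False
        !K = False
      K && (V && B) = True
        V && B = True
Both conjuncts True, so the formula holds.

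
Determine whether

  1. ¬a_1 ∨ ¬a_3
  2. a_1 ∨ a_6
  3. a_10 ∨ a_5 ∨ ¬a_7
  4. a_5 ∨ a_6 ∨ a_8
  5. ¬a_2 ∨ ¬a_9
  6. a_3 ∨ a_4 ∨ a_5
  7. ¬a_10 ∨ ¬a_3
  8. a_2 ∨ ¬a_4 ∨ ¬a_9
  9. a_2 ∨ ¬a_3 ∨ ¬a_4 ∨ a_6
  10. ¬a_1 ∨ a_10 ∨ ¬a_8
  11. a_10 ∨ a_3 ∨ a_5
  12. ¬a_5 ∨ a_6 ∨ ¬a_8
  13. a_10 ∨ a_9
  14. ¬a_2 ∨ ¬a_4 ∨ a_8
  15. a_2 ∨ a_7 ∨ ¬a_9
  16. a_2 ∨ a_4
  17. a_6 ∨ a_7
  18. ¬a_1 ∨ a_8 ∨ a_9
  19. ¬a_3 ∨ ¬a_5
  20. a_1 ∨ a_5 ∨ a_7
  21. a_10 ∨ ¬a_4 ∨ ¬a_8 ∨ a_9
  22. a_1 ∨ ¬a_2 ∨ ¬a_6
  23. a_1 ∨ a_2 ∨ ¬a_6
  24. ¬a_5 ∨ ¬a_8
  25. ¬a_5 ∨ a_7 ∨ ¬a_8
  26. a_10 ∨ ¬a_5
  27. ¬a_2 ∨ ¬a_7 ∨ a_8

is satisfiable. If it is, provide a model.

a_1 = True; a_2 = True; a_3 = False; a_4 = True; a_5 = False; a_6 = False; a_7 = True; a_8 = True; a_9 = False; a_10 = True

Try a_1 = False:
  (a_1 ∨ a_6) forces a_6 = True.
  (a_1 ∨ ¬a_2 ∨ ¬a_6) forces a_2 = False.
  clause (a_1 ∨ a_2 ∨ ¬a_6) is falsified — backtrack.
So a_1 = True.
  then (¬a_1 ∨ ¬a_3) forces a_3 = False.
Set a_2 = True.
  then (¬a_2 ∨ ¬a_9) forces a_9 = False.
  then (a_10 ∨ a_9) forces a_10 = True.
  then (¬a_1 ∨ a_8 ∨ a_9) forces a_8 = True.
  then (¬a_5 ∨ ¬a_8) forces a_5 = False.
  then (a_3 ∨ a_4 ∨ a_5) forces a_4 = True.
Set a_6 = False.
  then (a_6 ∨ a_7) forces a_7 = True.
All clauses satisfied.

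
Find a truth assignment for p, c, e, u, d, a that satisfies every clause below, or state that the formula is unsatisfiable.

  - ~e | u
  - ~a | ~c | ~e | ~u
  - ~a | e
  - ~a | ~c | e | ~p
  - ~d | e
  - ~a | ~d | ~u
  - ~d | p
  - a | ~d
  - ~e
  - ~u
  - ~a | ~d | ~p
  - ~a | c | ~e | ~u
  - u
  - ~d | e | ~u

Case u = True:
  Clause (~u) is falsified — contradiction.
Case u = False:
  Clause (u) is falsified — contradiction.
Both cases fail, so the formula is unsatisfiable.

The formula is unsatisfiable.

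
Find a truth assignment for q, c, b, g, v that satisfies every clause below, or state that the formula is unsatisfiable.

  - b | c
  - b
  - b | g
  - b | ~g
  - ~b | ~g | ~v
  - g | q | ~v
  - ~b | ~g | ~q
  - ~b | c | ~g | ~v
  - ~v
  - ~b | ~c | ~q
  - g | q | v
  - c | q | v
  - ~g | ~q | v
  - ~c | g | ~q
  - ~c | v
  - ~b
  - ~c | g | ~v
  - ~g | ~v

Unsatisfiable — no assignment works.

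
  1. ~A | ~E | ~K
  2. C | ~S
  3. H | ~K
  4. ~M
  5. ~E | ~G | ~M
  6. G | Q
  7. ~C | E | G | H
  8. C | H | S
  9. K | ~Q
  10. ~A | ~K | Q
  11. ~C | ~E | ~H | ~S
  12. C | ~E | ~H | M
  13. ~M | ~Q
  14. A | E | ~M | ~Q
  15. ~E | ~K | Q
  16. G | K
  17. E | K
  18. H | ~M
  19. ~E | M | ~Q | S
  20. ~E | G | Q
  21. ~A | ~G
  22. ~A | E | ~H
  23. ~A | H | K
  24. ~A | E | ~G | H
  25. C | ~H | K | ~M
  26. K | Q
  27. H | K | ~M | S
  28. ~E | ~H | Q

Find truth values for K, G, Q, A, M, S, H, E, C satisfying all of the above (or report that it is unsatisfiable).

Unit clause (~M) forces M = False.
Set K = True.
  then (H | ~K) forces H = True.
Set G = False.
  then (G | Q) forces Q = True.
Try A = True:
  (~A | ~E | ~K) forces E = False.
  clause (~A | E | ~H) is falsified — backtrack.
So A = False.
Set S = False.
  then (~E | M | ~Q | S) forces E = False.
Set C = True.
All clauses satisfied.

K=T; G=F; Q=T; A=F; M=F; S=F; H=T; E=F; C=T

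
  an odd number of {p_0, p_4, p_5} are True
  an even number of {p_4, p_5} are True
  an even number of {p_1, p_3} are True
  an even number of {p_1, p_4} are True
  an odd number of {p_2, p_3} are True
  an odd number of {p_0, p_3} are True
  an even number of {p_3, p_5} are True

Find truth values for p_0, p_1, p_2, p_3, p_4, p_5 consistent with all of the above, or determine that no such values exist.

p_0: True, p_1: False, p_2: True, p_3: False, p_4: False, p_5: False

{p_0, p_4, p_5}: 1 true → odd ✓
{p_4, p_5}: 0 true → even ✓
{p_1, p_3}: 0 true → even ✓
{p_1, p_4}: 0 true → even ✓
{p_2, p_3}: 1 true → odd ✓
{p_0, p_3}: 1 true → odd ✓
{p_3, p_5}: 0 true → even ✓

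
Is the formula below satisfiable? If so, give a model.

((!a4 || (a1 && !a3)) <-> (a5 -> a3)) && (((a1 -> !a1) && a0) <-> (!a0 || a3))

a0 = True, a1 = False, a3 = True, a4 = False, a5 = True

  (!a4 || (a1 && !a3)) <-> (a5 -> a3) = True
    !a4 || (a1 && !a3) = True
      !a4 = True
      a1 && !a3 = False
        !a3 = False
    a5 -> a3 = True
  ((a1 -> !a1) && a0) <-> (!a0 || a3) = True
    (a1 -> !a1) && a0 = True
      a1 -> !a1 = True
        !a1 = True
    !a0 || a3 = True
      !a0 = False
Both conjuncts True, so the formula holds.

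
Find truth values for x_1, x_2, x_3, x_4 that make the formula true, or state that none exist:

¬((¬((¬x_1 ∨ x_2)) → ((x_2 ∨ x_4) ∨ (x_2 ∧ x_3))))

x_1: True; x_2: False; x_3: True; x_4: False

  ¬((¬((¬x_1 ∨ x_2)) → ((x_2 ∨ x_4) ∨ (x_2 ∧ x_3)))) = True
    ¬((¬x_1 ∨ x_2)) → ((x_2 ∨ x_4) ∨ (x_2 ∧ x_3)) = False
      ¬((¬x_1 ∨ x_2)) = True
        ¬x_1 ∨ x_2 = False
          ¬x_1 = False
      (x_2 ∨ x_4) ∨ (x_2 ∧ x_3) = False
        x_2 ∨ x_4 = False
        x_2 ∧ x_3 = False
The formula evaluates to True.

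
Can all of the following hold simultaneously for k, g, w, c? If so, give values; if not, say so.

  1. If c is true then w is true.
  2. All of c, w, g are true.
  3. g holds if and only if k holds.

k = True; g = True; w = True; c = True

  (1) c=T ⇒ w: T ✓
  (2) {c, w, g}: all 3 true ✓
  (3) g=T, k=T — same ✓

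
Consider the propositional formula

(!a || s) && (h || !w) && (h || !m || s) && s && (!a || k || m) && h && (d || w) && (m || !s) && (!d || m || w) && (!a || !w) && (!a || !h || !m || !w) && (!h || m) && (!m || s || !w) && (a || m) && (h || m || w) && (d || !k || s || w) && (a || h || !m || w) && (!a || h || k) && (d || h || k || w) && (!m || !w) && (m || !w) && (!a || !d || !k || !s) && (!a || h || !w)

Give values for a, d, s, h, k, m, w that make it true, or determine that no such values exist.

a = True, d = True, s = True, h = True, k = False, m = True, w = False

Unit clause (s) forces s = True.
Unit clause (h) forces h = True.
In (m || !s) only m is left, so m = True.
In (!m || !w) only !w is left, so w = False.
In (d || w) only d is left, so d = True.
Set a = True.
  then (!a || !d || !k || !s) forces k = False.
All clauses satisfied.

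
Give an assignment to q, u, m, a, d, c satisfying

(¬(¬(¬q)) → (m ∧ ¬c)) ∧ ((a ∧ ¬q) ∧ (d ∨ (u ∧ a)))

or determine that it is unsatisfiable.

q=F; u=T; m=T; a=T; d=T; c=F

  ¬(¬(¬q)) → (m ∧ ¬c) = True
    ¬(¬(¬q)) = True
      ¬(¬q) = False
        ¬q = True
    m ∧ ¬c = True
      ¬c = True
  (a ∧ ¬q) ∧ (d ∨ (u ∧ a)) = True
    a ∧ ¬q = True
      ¬q = True
    d ∨ (u ∧ a) = True
      u ∧ a = True
Both conjuncts True, so the formula holds.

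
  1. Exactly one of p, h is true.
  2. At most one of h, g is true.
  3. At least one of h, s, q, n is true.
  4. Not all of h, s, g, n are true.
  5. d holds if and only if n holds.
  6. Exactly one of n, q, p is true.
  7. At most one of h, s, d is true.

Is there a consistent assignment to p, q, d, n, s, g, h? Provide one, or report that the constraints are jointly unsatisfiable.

p: True, q: False, d: False, n: False, s: True, g: True, h: False

  (1) {p, h}: 1 true — exactly one ✓
  (2) {h, g}: 1 true — at most one ✓
  (3) {h, s, q, n}: 1 true — at least one ✓
  (4) {h, s, g, n}: 2/4 true — not all ✓
  (5) d=F, n=F — same ✓
  (6) {n, q, p}: 1 true — exactly one ✓
  (7) {h, s, d}: 1 true — at most one ✓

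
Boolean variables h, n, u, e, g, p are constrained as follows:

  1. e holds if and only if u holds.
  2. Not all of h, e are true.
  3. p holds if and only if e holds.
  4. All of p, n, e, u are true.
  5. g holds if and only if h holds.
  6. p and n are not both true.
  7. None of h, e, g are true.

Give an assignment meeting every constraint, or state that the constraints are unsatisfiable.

Case e = True:
  Constraint (7) is violated (e=T) — contradiction.
Case e = False:
  Constraint (4) is violated (e=F) — contradiction.
Both cases fail — unsatisfiable.

Unsatisfiable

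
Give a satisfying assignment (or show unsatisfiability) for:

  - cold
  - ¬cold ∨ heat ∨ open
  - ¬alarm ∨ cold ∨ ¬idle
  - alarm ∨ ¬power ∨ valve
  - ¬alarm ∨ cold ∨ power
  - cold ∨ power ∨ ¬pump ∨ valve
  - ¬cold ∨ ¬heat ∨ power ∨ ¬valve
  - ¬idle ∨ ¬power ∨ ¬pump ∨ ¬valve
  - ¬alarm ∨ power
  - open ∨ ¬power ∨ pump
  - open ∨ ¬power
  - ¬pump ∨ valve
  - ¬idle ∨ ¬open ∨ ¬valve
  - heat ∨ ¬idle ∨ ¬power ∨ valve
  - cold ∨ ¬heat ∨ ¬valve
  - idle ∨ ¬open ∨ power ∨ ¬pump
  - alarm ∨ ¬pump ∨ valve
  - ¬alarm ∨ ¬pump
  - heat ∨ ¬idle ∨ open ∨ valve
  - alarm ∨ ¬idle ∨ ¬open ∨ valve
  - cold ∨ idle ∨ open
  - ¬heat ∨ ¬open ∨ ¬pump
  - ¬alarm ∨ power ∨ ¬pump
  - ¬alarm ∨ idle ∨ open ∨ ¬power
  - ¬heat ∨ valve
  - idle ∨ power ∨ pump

Unit clause (cold) forces cold = True.
Set heat = False.
  then (¬cold ∨ heat ∨ open) forces open = True.
Set alarm = False.
Try idle = True:
  (¬idle ∨ ¬open ∨ ¬valve) forces valve = False.
  clause (alarm ∨ ¬idle ∨ ¬open ∨ valve) is falsified — backtrack.
So idle = False.
Set power = True.
  then (alarm ∨ ¬power ∨ valve) forces valve = True.
Set pump = False.
All clauses satisfied.

cold=T, heat=F, alarm=F, idle=F, power=T, pump=F, valve=T, open=T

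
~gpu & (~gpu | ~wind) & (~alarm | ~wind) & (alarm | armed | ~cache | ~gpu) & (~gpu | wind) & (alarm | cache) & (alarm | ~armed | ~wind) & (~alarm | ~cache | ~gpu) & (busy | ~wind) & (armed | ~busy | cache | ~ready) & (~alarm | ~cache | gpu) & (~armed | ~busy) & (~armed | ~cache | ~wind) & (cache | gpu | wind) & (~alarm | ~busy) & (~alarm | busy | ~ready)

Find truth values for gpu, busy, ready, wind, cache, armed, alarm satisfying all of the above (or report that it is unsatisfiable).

gpu = False; busy = False; ready = False; wind = False; cache = True; armed = True; alarm = False

Unit clause (~gpu) forces gpu = False.
Set busy = False.
  then (busy | ~wind) forces wind = False.
  then (cache | gpu | wind) forces cache = True.
  then (~alarm | ~cache | gpu) forces alarm = False.
Set ready = False.
Set armed = True.
All clauses satisfied.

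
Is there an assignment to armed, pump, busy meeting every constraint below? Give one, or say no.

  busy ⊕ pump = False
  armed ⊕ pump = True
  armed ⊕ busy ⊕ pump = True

armed=T, pump=F, busy=F

busy ⊕ pump = F ⊕ F = False ✓
armed ⊕ pump = T ⊕ F = True ✓
armed ⊕ busy ⊕ pump = T ⊕ F ⊕ F = True ✓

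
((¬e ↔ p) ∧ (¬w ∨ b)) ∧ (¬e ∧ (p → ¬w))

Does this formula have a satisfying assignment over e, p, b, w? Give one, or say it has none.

e=F; p=T; b=T; w=F

  (¬e ↔ p) ∧ (¬w ∨ b) = True
    ¬e ↔ p = True
      ¬e = True
    ¬w ∨ b = True
      ¬w = True
  ¬e ∧ (p → ¬w) = True
    ¬e = True
    p → ¬w = True
      ¬w = True
Both conjuncts True, so the formula holds.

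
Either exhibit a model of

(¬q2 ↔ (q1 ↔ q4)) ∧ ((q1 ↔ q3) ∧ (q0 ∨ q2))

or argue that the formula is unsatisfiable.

q0: True, q1: False, q2: True, q3: False, q4: True

  ¬q2 ↔ (q1 ↔ q4) = True
    ¬q2 = False
    q1 ↔ q4 = False
  (q1 ↔ q3) ∧ (q0 ∨ q2) = True
    q1 ↔ q3 = True
    q0 ∨ q2 = True
Both conjuncts True, so the formula holds.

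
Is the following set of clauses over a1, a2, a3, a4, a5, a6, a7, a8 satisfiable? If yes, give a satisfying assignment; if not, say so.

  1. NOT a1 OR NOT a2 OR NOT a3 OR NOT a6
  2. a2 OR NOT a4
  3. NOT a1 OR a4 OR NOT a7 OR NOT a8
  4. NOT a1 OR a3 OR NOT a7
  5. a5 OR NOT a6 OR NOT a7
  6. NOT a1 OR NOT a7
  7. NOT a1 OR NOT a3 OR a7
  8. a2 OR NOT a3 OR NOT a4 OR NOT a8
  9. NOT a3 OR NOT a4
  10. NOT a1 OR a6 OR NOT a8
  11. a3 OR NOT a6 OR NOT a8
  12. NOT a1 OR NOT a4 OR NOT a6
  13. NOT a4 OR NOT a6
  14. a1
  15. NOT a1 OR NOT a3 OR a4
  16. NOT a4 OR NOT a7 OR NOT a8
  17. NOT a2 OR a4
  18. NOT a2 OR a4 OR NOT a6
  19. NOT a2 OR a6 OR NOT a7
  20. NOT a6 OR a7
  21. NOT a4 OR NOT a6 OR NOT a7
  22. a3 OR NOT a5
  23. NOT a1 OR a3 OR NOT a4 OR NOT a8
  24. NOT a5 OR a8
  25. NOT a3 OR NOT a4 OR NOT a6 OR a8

Unit clause (a1) forces a1 = True.
In (NOT a1 OR NOT a7) only NOT a7 is left, so a7 = False.
In (NOT a1 OR NOT a3 OR a7) only NOT a3 is left, so a3 = False.
In (NOT a6 OR a7) only NOT a6 is left, so a6 = False.
In (a3 OR NOT a5) only NOT a5 is left, so a5 = False.
In (NOT a1 OR a6 OR NOT a8) only NOT a8 is left, so a8 = False.
Set a2 = True.
  then (NOT a2 OR a4) forces a4 = True.
All clauses satisfied.

a1=T, a2=T, a3=F, a4=T, a5=F, a6=F, a7=F, a8=F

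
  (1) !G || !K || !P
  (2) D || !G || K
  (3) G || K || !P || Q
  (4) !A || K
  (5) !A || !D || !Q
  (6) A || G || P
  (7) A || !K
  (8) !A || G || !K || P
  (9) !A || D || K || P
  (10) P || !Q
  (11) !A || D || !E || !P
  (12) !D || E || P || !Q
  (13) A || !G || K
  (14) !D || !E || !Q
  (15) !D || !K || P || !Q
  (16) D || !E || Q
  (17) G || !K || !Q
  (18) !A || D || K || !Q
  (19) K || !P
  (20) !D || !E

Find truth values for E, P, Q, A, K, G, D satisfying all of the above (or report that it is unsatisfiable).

E = False; P = True; Q = False; A = True; K = True; G = False; D = False

Set E = False.
Set P = True.
  then (K || !P) forces K = True.
  then (!G || !K || !P) forces G = False.
  then (A || !K) forces A = True.
  then (G || !K || !Q) forces Q = False.
Set D = False.
All clauses satisfied.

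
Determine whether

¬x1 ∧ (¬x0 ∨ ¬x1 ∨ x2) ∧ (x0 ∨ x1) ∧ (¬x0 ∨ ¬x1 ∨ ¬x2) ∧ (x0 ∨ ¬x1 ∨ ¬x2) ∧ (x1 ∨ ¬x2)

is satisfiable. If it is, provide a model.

x0=T, x1=F, x2=F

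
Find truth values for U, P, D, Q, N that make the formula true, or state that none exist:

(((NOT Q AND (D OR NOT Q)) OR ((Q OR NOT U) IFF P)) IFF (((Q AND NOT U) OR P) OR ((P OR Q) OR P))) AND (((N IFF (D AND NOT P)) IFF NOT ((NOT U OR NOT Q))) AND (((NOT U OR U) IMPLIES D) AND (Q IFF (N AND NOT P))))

U = True, P = True, D = True, Q = False, N = True

  ((NOT Q AND (D OR NOT Q)) OR ((Q OR NOT U) IFF P)) IFF (((Q AND NOT U) OR P) OR ((P OR Q) OR P)) = True
    (NOT Q AND (D OR NOT Q)) OR ((Q OR NOT U) IFF P) = True
      NOT Q AND (D OR NOT Q) = True
        NOT Q = True
        D OR NOT Q = True
          NOT Q = True
      (Q OR NOT U) IFF P = False
        Q OR NOT U = False
          NOT U = False
    ((Q AND NOT U) OR P) OR ((P OR Q) OR P) = True
      (Q AND NOT U) OR P = True
        Q AND NOT U = False
          NOT U = False
      (P OR Q) OR P = True
        P OR Q = True
  ((N IFF (D AND NOT P)) IFF NOT ((NOT U OR NOT Q))) AND (((NOT U OR U) IMPLIES D) AND (Q IFF (N AND NOT P))) = True
    (N IFF (D AND NOT P)) IFF NOT ((NOT U OR NOT Q)) = True
      N IFF (D AND NOT P) = False
        D AND NOT P = False
          NOT P = False
      NOT ((NOT U OR NOT Q)) = False
        NOT U OR NOT Q = True
          NOT U = False
          NOT Q = True
    ((NOT U OR U) IMPLIES D) AND (Q IFF (N AND NOT P)) = True
      (NOT U OR U) IMPLIES D = True
        NOT U OR U = True
          NOT U = False
      Q IFF (N AND NOT P) = True
        N AND NOT P = False
          NOT P = False
Both conjuncts True, so the formula holds.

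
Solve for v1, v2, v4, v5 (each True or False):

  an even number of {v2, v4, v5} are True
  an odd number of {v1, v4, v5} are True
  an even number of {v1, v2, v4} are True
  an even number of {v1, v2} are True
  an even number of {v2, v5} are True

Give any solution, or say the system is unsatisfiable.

The formula is unsatisfiable.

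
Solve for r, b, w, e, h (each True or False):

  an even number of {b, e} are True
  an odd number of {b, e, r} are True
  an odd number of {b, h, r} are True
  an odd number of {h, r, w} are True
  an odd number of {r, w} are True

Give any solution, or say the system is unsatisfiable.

r = True; b = False; w = False; e = False; h = False

{b, e}: 0 true → even ✓
{b, e, r}: 1 true → odd ✓
{b, h, r}: 1 true → odd ✓
{h, r, w}: 1 true → odd ✓
{r, w}: 1 true → odd ✓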